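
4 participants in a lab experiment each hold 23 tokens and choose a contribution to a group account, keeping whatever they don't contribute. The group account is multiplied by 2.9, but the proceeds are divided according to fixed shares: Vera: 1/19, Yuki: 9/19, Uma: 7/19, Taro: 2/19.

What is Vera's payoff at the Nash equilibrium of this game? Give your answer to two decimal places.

30.02 tokens

A player with share s gets back 2.9·s per unit contributed, so full contribution is dominant for anyone with s > 1/2.9 = 0.3448 and zero contribution is dominant for anyone below.
The shares above 0.3448 belong to Yuki and Uma, contributing 23 each; the remaining 2 contribute 0. Total contributed: 46.
Vera keeps 23 and receives 2.9 × 46 × 1/19 = 7.02 from the group account, for a payoff of 30.02.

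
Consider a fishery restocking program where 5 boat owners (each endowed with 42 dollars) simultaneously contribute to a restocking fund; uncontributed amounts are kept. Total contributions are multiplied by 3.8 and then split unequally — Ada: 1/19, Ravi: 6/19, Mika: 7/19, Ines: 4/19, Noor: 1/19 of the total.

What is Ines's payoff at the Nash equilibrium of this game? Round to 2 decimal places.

109.20 dollars

Each unit j contributes comes back to j as 3.8 × (j's share), so j prefers to contribute only if that share exceeds 1/3.8 = 0.2632; otherwise keeping the unit dominates.
Ravi and Mika are above the threshold, contributing 42 each; the remaining 3 contribute 0. Total contributed: 84.
Ines keeps 42 and receives 3.8 × 84 × 4/19 = 67.20 from the restocking fund, for a payoff of 109.20.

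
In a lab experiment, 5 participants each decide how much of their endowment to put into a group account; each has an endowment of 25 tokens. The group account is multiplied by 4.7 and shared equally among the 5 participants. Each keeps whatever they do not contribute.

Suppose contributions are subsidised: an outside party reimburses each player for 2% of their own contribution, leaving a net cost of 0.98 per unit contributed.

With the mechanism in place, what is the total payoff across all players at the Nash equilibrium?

125.00 tokens

With the mechanism, a contributed unit returns (4.7/5) / 0.98 = 0.9592 per unit of net cost — still below 1 — so contributing 0 remains dominant for every player.
Everyone keeps their endowment and the group total is 5 × 25 = 125.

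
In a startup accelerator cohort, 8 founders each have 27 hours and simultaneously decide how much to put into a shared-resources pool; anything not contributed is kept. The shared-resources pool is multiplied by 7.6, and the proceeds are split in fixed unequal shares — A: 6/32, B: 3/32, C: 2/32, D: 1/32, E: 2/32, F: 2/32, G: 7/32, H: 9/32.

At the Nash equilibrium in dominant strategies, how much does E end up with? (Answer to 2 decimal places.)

Each unit j contributes comes back to j as 7.6 × (j's share), so j prefers to contribute only if that share exceeds 1/7.6 = 0.1316; otherwise keeping the unit dominates.
The shares above 0.1316 belong to A, G and H, contributing 27 each; the remaining 5 contribute 0. Total contributed: 81.
E keeps 27 and receives 7.6 × 81 × 2/32 = 38.48 from the shared-resources pool, for a payoff of 65.48.

65.48 hours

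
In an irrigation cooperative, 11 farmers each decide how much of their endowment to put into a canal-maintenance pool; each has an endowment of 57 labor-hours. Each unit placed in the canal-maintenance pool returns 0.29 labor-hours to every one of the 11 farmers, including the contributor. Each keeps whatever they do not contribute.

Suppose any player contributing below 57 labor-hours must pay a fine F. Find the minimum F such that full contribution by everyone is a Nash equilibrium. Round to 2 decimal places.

Given the others contribute fully, the best deviation is to contribute 0 (any partial contribution still incurs the fine and gives up units whose private return 0.29 is below 1).
Deviating from 57 to 0 saves 57 labor-hours but forfeits the deviator's share of the drop in the canal-maintenance pool: 0.29 × 57 = 16.53.
So the deviation gain is 57 − 16.53 = 40.47, and the fine must be at least 40.47 labor-hours to wipe it out.

40.47 labor-hours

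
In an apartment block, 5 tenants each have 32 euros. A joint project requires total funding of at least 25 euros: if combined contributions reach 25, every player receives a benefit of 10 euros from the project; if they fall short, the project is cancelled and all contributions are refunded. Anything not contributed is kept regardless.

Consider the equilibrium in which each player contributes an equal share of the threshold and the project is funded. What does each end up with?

37 euros

Equal share of the threshold: 25/5 = 5.
At this profile no one gains by cutting their contribution: any cut drops the total below 25, the project is cancelled, contributions are refunded, and the deviator ends with 32, which is less than 32 − 5 + 10 = 37. Contributing more than 5 just wastes the excess. So contributing exactly 5 is a best response.
Each player's payoff: 32 − 5 + 10 = 37.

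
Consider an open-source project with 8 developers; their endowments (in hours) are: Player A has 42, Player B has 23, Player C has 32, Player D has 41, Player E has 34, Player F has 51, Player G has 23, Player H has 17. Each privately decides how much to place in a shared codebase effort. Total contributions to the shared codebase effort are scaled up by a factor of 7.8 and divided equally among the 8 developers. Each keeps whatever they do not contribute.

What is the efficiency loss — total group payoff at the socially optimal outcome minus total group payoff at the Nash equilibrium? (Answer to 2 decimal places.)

1788.40 hours

The private return per contributed unit is 7.8/8 = 0.9750 < 1 for every player regardless of endowment, so the Nash equilibrium is zero contribution and the group total is Σ E_j = 42 + 23 + 32 + 41 + 34 + 51 + 23 + 17 = 263.
Each contributed unit returns 7.800 to the group, so the social optimum is full contribution by everyone: group total = 7.800 × 263 = 2051.40.
Efficiency loss = (7.800 − 1) × 263 = 1788.40.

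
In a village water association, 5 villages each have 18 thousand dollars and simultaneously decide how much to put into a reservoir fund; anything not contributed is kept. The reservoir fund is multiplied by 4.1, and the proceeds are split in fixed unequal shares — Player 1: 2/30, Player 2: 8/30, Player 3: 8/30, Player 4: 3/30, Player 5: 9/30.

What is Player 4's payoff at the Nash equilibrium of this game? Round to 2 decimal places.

40.14 thousand dollars

A player with share s gets back 4.1·s per unit contributed, so full contribution is dominant for anyone with s > 1/4.1 = 0.2439 and zero contribution is dominant for anyone below.
Player 2, Player 3 and Player 5 clear that bar, contributing 18 each; the remaining 2 contribute 0. Total contributed: 54.
Player 4 keeps 18 and receives 4.1 × 54 × 3/30 = 22.14 from the reservoir fund, for a payoff of 40.14.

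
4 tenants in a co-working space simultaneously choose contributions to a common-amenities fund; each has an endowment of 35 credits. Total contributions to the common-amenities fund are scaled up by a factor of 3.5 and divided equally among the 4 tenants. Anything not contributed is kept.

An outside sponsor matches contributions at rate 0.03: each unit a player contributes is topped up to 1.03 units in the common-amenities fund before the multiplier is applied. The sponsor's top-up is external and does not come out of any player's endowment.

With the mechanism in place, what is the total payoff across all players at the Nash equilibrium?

The effective private return is 3.5 × 1.03 / 4 = 0.9013, which is still under 1, so the mechanism doesn't change anyone's dominant strategy: zero contribution.
Everyone keeps their endowment and the group total is 4 × 35 = 140.

140.00 credits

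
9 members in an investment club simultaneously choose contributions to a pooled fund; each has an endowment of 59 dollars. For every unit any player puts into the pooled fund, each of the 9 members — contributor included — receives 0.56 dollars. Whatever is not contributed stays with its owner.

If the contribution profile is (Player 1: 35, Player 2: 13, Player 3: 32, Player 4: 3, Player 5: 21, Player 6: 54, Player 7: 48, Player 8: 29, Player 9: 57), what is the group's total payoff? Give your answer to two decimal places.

Total contributed: 35 + 13 + 32 + 3 + 21 + 54 + 48 + 29 + 57 = 292; total kept: 9 × 59 − 292 = 239.
The pooled fund pays out 0.56 × 9 × 292 = 1471.68 in aggregate.
Group total = 239 + 1471.68 = 1710.68.

1710.68 dollars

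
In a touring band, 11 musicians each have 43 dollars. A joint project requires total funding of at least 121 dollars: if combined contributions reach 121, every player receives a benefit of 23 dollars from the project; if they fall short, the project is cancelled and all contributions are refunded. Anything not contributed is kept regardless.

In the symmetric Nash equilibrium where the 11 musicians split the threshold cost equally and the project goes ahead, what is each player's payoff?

Equal share of the threshold: 121/11 = 11.
At this profile no one gains by cutting their contribution: any cut drops the total below 121, the project is cancelled, contributions are refunded, and the deviator ends with 43, which is less than 43 − 11 + 23 = 55. Contributing more than 11 just wastes the excess. So contributing exactly 11 is a best response.
Each player's payoff: 43 − 11 + 23 = 55.

55 dollars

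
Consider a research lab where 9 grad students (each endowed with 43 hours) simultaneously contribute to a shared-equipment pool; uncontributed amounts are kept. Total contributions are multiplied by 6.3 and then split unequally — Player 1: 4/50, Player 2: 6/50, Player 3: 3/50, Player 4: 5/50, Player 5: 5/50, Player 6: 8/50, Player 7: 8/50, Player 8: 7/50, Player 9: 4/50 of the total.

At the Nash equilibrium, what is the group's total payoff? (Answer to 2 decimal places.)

842.80 hours

For player j, contributing a unit is worthwhile iff 6.3 × (j's share) ≥ 1, i.e. iff j's share is at least 0.1587.
The shares above 0.1587 belong to Player 6 and Player 7, contributing 43 each; the remaining 7 contribute 0. Total contributed: 86.
The shared-equipment pool pays out 6.3 × 86 = 541.80 in total (split across the unequal shares, but the aggregate is all that matters for the group sum).
The 7 free-riders keep 43 each, adding 301. Group total = 301 + 541.80 = 842.80.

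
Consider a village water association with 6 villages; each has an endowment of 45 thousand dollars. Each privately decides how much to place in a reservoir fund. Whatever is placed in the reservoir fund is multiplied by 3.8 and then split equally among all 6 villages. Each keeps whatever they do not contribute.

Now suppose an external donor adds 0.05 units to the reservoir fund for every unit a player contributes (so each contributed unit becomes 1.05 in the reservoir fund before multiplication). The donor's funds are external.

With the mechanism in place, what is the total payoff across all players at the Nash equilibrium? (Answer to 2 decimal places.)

270.00 thousand dollars

The effective private return is 3.8 × 1.05 / 6 = 0.6650, which is still under 1, so the mechanism doesn't change anyone's dominant strategy: zero contribution.
At the Nash equilibrium no one contributes; group total payoff = 6 × 45 = 270.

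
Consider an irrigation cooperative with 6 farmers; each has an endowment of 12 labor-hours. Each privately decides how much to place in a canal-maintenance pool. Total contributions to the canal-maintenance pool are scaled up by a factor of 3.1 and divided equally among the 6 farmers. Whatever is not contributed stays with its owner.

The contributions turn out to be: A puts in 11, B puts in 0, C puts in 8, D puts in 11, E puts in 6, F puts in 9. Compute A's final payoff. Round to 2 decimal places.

24.25 labor-hours

Total contributed: 11 + 0 + 8 + 11 + 6 + 9 = 45.
Each receives 3.1 × 45 / 6 = 23.25 from the canal-maintenance pool.
A keeps 12 − 11 = 1, so A's payoff is 1 + 23.25 = 24.25.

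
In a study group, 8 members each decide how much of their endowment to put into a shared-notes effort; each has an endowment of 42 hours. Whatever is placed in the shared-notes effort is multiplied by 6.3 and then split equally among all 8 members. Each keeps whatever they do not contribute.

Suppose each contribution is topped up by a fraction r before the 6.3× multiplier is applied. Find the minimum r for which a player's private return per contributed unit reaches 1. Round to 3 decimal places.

0.270

With matching at rate r, one contributed unit becomes (1 + r) in the shared-notes effort and returns 6.3 × (1 + r) / 8 to the contributor.
Setting this equal to 1: 1 + r = 8/6.3 = 1.2698.
So the minimum matching rate is r = 1.2698 − 1 = 0.270.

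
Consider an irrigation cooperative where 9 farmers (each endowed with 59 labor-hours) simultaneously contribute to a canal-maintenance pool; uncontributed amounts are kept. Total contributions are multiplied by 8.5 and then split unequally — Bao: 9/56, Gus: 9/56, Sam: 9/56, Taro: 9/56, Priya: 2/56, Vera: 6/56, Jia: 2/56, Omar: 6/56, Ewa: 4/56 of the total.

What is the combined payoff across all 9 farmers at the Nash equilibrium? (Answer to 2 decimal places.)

Player j's private return per contributed unit is 8.5 × (j's share). Contributing is weakly dominant for j when that share is at least 1/8.5 = 0.1176, and contributing 0 is dominant otherwise.
The shares above 0.1176 belong to Bao, Gus, Sam and Taro, contributing 59 each; the remaining 5 contribute 0. Total contributed: 236.
The canal-maintenance pool pays out 8.5 × 236 = 2006.00 in total (split across the unequal shares, but the aggregate is all that matters for the group sum).
The 5 free-riders keep 59 each, adding 295. Group total = 295 + 2006.00 = 2301.00.

2301.00 labor-hours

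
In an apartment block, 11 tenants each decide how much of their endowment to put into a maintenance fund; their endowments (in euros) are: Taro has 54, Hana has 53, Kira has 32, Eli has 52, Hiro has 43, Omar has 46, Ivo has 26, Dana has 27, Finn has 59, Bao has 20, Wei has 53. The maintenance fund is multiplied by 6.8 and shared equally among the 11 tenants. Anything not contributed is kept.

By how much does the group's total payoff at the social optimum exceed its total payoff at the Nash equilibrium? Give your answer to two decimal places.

The private return per contributed unit is 6.8/11 = 0.6182 < 1 for every player regardless of endowment, so the Nash equilibrium is zero contribution and the group total is Σ E_j = 54 + 53 + 32 + 52 + 43 + 46 + 26 + 27 + 59 + 20 + 53 = 465.
Each contributed unit returns 6.800 to the group, so the social optimum is full contribution by everyone: group total = 6.800 × 465 = 3162.00.
Efficiency loss = (6.800 − 1) × 465 = 2697.00.

2697.00 euros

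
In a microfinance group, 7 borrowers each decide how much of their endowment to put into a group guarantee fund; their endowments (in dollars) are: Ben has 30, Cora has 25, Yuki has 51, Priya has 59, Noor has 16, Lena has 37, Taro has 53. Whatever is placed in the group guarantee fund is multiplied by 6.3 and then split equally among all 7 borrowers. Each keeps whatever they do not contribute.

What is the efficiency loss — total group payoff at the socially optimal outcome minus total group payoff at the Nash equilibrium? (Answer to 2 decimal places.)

1436.30 dollars

The private return per contributed unit is 6.3/7 = 0.9000 < 1 for every player regardless of endowment, so the Nash equilibrium is zero contribution and the group total is Σ E_j = 30 + 25 + 51 + 59 + 16 + 37 + 53 = 271.
Each contributed unit returns 6.300 to the group, so the social optimum is full contribution by everyone: group total = 6.300 × 271 = 1707.30.
Efficiency loss = (6.300 − 1) × 271 = 1436.30.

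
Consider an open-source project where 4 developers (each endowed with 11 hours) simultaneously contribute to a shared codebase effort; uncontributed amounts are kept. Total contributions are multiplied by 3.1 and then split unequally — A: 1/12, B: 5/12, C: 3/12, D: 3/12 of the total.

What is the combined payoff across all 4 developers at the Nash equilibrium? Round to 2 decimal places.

67.10 hours

Each unit j contributes comes back to j as 3.1 × (j's share), so j prefers to contribute only if that share exceeds 1/3.1 = 0.3226; otherwise keeping the unit dominates.
The only share above 0.3226 is B's 5/12, contributing 11; the remaining 3 contribute 0. Total contributed: 11.
The shared codebase effort pays out 3.1 × 11 = 34.10 in total (split across the unequal shares, but the aggregate is all that matters for the group sum).
The 3 free-riders keep 11 each, adding 33. Group total = 33 + 34.10 = 67.10.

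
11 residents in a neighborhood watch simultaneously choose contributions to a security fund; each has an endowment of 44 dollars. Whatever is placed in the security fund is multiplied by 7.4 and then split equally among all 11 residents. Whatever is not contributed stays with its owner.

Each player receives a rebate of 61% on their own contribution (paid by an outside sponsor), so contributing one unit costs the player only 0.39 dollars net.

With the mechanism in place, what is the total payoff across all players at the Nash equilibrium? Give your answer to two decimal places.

3876.84 dollars

With the mechanism, a contributed unit returns (7.4/11) / 0.39 = 1.7249 per unit of net cost to the contributor — now above 1 — so contributing fully is weakly dominant for every player.
So the Nash equilibrium is full contribution by all 11; the group earns 11 × (44 × 0.61 + 7.4 × 44) = 3876.84.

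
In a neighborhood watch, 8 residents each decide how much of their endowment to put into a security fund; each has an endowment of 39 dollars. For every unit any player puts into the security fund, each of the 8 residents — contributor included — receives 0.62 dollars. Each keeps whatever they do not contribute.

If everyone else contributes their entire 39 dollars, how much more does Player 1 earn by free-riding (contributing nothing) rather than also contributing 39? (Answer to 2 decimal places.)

Switching from a contribution of 39 to 0 lets Player 1 keep an extra 39 dollars, but lowers the security fund by 39, which costs Player 1 their own share of that drop: 0.62 × 39 = 24.18.
Net gain = 39 − 24.18 = 14.82. The private return per contributed unit (0.62) is below 1, so free-riding is indeed the best response regardless of what the others do.

14.82 dollars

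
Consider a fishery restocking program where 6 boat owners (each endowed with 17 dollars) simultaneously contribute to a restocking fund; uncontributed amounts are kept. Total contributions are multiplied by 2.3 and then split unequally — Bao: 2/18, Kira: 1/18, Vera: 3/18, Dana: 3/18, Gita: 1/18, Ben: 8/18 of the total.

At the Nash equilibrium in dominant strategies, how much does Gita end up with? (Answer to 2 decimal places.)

19.17 dollars

For player j, contributing a unit is worthwhile iff 2.3 × (j's share) ≥ 1, i.e. iff j's share is at least 0.4348.
Only Ben (8/18) clears that bar, contributing 17; the remaining 5 contribute 0. Total contributed: 17.
Gita keeps 17 and receives 2.3 × 17 × 1/18 = 2.17 from the restocking fund, for a payoff of 19.17.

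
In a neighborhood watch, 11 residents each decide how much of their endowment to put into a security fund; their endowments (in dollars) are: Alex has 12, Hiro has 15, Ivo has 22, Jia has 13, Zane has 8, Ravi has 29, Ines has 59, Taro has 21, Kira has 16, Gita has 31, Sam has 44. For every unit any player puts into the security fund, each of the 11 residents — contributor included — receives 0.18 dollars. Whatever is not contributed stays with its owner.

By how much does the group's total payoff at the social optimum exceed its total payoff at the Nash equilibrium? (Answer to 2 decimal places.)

264.60 dollars

The private return per contributed unit is 0.18 < 1 for everyone, so the Nash equilibrium is zero contribution and the group total is Σ E_j = 12 + 15 + 22 + 13 + 8 + 29 + 59 + 21 + 16 + 31 + 44 = 270.
Each contributed unit returns 1.980 to the group, so the social optimum is full contribution by everyone: group total = 1.980 × 270 = 534.60.
Efficiency loss = (1.980 − 1) × 270 = 264.60.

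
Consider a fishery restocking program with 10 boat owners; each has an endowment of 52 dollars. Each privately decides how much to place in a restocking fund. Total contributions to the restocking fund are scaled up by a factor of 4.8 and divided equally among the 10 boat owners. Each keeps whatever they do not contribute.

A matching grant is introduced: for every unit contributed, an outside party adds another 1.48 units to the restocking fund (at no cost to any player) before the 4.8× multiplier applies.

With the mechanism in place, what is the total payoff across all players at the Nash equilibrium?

6190.08 dollars

The effective private return per unit is now 4.8 × 2.48 / 10 = 1.1904 > 1, so every player's dominant strategy flips to full contribution.
So the Nash equilibrium is full contribution by all 10; the group earns 4.8 × 2.48 × 520 = 6190.08.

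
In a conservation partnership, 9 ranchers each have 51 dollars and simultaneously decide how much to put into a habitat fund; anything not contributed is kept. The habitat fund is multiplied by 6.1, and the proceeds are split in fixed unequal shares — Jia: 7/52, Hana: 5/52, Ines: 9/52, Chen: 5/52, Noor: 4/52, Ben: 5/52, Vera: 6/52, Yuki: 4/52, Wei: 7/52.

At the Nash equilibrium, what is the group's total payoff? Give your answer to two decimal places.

719.10 dollars

For player j, contributing a unit is worthwhile iff 6.1 × (j's share) ≥ 1, i.e. iff j's share is at least 0.1639.
Only Ines (9/52) clears that bar, contributing 51; the remaining 8 contribute 0. Total contributed: 51.
The habitat fund pays out 6.1 × 51 = 311.10 in total (split across the unequal shares, but the aggregate is all that matters for the group sum).
The 8 free-riders keep 51 each, adding 408. Group total = 408 + 311.10 = 719.10.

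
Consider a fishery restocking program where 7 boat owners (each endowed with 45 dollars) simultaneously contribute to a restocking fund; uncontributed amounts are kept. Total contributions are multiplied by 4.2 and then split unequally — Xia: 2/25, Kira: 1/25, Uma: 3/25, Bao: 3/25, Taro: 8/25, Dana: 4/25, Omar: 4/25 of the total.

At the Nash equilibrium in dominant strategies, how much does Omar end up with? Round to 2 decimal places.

For player j, contributing a unit is worthwhile iff 4.2 × (j's share) ≥ 1, i.e. iff j's share is at least 0.2381.
Taro alone (share 8/25) is above the threshold, contributing 45; the remaining 6 contribute 0. Total contributed: 45.
Omar keeps 45 and receives 4.2 × 45 × 4/25 = 30.24 from the restocking fund, for a payoff of 75.24.

75.24 dollars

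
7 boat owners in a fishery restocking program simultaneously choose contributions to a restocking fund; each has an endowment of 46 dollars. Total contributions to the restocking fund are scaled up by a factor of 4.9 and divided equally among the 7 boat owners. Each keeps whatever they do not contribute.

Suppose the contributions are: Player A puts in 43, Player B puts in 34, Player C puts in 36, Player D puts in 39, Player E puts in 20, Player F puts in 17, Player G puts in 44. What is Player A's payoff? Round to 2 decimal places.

166.10 dollars

Total contributed: 43 + 34 + 36 + 39 + 20 + 17 + 44 = 233.
Each receives 4.9 × 233 / 7 = 163.10 from the restocking fund.
Player A keeps 46 − 43 = 3, so Player A's payoff is 3 + 163.10 = 166.10.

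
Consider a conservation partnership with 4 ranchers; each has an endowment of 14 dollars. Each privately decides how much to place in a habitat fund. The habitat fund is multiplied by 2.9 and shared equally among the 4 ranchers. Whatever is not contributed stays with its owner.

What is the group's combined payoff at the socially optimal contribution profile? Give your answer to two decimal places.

162.40 dollars

Each contributed unit returns 2.900 to the group as a whole (0.7250 to each of 4 players), which exceeds 1, so the social optimum is full contribution: group total = 2.900 × 56 = 162.40.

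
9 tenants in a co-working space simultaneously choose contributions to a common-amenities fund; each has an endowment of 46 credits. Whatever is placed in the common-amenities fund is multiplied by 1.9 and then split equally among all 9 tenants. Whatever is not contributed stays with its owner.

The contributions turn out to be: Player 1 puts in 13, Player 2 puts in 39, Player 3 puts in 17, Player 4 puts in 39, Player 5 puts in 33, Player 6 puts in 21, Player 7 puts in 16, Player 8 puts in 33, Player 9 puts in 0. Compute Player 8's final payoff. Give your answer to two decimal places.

57.54 credits

Total contributed: 13 + 39 + 17 + 39 + 33 + 21 + 16 + 33 + 0 = 211.
Each receives 1.9 × 211 / 9 = 44.54 from the common-amenities fund.
Player 8 keeps 46 − 33 = 13, so Player 8's payoff is 13 + 44.54 = 57.54.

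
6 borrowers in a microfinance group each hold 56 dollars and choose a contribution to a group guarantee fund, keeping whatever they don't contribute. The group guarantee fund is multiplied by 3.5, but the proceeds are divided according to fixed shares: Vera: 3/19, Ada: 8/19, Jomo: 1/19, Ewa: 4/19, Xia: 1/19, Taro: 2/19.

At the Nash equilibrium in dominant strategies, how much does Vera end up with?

For player j, contributing a unit is worthwhile iff 3.5 × (j's share) ≥ 1, i.e. iff j's share is at least 0.2857.
The only share above 0.2857 is Ada's 8/19, contributing 56; the remaining 5 contribute 0. Total contributed: 56.
Vera keeps 56 and receives 3.5 × 56 × 3/19 = 30.95 from the group guarantee fund, for a payoff of 86.95.

86.95 dollars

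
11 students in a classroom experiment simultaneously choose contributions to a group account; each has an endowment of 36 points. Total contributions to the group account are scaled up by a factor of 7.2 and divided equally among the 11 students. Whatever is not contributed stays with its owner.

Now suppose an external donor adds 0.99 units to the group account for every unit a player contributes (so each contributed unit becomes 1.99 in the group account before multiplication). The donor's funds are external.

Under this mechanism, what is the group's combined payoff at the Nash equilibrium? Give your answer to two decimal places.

With the mechanism, a contributed unit returns 7.2 × 1.99 / 11 = 1.3025 per unit of net cost to the contributor — now above 1 — so contributing fully is weakly dominant for every player.
At the Nash equilibrium everyone contributes 36. Group total payoff = 7.2 × 1.99 × 396 = 5673.89.

5673.89 points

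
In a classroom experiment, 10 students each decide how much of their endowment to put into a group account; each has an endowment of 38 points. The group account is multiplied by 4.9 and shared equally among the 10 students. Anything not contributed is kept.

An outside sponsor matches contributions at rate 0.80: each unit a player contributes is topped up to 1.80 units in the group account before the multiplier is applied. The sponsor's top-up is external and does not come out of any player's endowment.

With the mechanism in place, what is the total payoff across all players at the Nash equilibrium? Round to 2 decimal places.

The effective private return is 4.9 × 1.80 / 10 = 0.8820, which is still under 1, so the mechanism doesn't change anyone's dominant strategy: zero contribution.
At the Nash equilibrium no one contributes; group total payoff = 10 × 38 = 380.

380.00 points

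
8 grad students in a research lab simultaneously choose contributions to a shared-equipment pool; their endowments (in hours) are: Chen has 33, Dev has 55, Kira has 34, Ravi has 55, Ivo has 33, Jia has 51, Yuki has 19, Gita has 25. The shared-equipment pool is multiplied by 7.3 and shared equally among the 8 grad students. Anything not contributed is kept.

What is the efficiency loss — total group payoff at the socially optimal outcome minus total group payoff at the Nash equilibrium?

The private return per contributed unit is 7.3/8 = 0.9125 < 1 for every player regardless of endowment, so the Nash equilibrium is zero contribution and the group total is Σ E_j = 33 + 55 + 34 + 55 + 33 + 51 + 19 + 25 = 305.
Each contributed unit returns 7.300 to the group, so the social optimum is full contribution by everyone: group total = 7.300 × 305 = 2226.50.
Efficiency loss = (7.300 − 1) × 305 = 1921.50.

1921.50 hours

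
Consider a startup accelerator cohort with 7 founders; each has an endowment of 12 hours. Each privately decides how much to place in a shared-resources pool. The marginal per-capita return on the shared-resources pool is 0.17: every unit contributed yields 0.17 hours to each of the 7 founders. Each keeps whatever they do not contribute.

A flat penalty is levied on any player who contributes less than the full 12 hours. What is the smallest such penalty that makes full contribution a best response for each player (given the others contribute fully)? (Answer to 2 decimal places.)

9.96 hours

Given the others contribute fully, the best deviation is to contribute 0 (any partial contribution still incurs the fine and gives up units whose private return 0.17 is below 1).
Deviating from 12 to 0 saves 12 hours but forfeits the deviator's share of the drop in the shared-resources pool: 0.17 × 12 = 2.04.
So the deviation gain is 12 − 2.04 = 9.96, and the fine must be at least 9.96 hours to wipe it out.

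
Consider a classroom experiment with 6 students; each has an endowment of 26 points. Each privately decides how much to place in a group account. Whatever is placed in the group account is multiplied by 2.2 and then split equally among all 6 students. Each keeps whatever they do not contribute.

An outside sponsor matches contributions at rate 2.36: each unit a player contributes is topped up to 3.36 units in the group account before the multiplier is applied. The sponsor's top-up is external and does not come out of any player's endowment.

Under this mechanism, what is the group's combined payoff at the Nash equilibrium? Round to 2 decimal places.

The effective private return per unit is now 2.2 × 3.36 / 6 = 1.2320 > 1, so every player's dominant strategy flips to full contribution.
So the Nash equilibrium is full contribution by all 6; the group earns 2.2 × 3.36 × 156 = 1153.15.

1153.15 points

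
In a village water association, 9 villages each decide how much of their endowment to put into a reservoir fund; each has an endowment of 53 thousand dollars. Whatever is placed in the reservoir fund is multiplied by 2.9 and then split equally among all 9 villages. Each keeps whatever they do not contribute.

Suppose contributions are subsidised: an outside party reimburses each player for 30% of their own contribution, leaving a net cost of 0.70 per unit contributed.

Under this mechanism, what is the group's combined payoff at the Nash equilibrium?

The effective private return is (2.9/9) / 0.70 = 0.4603, which is still under 1, so the mechanism doesn't change anyone's dominant strategy: zero contribution.
At the Nash equilibrium no one contributes; group total payoff = 9 × 53 = 477.

477.00 thousand dollars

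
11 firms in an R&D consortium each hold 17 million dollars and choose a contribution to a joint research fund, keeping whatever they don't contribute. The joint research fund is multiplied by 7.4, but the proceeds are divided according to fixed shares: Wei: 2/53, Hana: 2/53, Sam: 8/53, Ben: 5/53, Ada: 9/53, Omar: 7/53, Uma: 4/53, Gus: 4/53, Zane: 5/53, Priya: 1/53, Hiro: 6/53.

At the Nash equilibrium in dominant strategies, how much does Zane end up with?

40.74 million dollars

Each unit j contributes comes back to j as 7.4 × (j's share), so j prefers to contribute only if that share exceeds 1/7.4 = 0.1351; otherwise keeping the unit dominates.
Sam and Ada clear that bar, contributing 17 each; the remaining 9 contribute 0. Total contributed: 34.
Zane keeps 17 and receives 7.4 × 34 × 5/53 = 23.74 from the joint research fund, for a payoff of 40.74.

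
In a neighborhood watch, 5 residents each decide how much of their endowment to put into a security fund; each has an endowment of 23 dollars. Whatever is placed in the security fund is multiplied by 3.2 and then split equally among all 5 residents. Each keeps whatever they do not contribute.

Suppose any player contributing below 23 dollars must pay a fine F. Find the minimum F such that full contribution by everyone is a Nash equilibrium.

Given the others contribute fully, the best deviation is to contribute 0 (any partial contribution still incurs the fine and gives up units whose private return 0.6400 is below 1).
Deviating from 23 to 0 saves 23 dollars but forfeits the deviator's share of the drop in the security fund: 3.2/5 × 23 = 14.72.
So the deviation gain is 23 − 14.72 = 8.28, and the fine must be at least 8.28 dollars to wipe it out.

8.28 dollars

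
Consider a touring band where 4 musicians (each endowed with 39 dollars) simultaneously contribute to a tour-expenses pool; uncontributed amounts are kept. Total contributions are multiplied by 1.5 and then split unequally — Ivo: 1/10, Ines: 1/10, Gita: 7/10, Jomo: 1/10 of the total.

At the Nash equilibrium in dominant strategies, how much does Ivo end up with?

44.85 dollars

For player j, contributing a unit is worthwhile iff 1.5 × (j's share) ≥ 1, i.e. iff j's share is at least 0.6667.
Gita alone (share 7/10) is above the threshold, contributing 39; the remaining 3 contribute 0. Total contributed: 39.
Ivo keeps 39 and receives 1.5 × 39 × 1/10 = 5.85 from the tour-expenses pool, for a payoff of 44.85.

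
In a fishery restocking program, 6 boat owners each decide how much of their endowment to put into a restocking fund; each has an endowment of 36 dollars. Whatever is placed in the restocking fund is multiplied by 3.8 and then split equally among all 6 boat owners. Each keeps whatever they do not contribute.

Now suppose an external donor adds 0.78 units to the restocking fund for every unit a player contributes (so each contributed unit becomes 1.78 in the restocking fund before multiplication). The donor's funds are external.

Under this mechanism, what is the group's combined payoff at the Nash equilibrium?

The effective private return per unit is now 3.8 × 1.78 / 6 = 1.1273 > 1, so every player's dominant strategy flips to full contribution.
So the Nash equilibrium is full contribution by all 6; the group earns 3.8 × 1.78 × 216 = 1461.02.

1461.02 dollars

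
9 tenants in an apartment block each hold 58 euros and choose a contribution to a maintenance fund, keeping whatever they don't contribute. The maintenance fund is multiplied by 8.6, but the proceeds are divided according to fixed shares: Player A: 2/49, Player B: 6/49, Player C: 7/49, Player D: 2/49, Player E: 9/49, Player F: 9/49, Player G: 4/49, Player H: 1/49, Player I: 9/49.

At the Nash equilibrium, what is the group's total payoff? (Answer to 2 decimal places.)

Each unit j contributes comes back to j as 8.6 × (j's share), so j prefers to contribute only if that share exceeds 1/8.6 = 0.1163; otherwise keeping the unit dominates.
Player B, Player C, Player E, Player F and Player I clear that bar, contributing 58 each; the remaining 4 contribute 0. Total contributed: 290.
The maintenance fund pays out 8.6 × 290 = 2494.00 in total (split across the unequal shares, but the aggregate is all that matters for the group sum).
The 4 free-riders keep 58 each, adding 232. Group total = 232 + 2494.00 = 2726.00.

2726.00 euros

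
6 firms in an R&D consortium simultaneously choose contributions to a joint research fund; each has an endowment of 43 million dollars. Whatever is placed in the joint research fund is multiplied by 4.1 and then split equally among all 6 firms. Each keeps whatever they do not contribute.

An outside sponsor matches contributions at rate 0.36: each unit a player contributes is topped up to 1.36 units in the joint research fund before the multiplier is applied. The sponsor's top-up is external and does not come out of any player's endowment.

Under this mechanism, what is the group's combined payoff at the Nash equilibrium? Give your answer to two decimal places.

258.00 million dollars

Even with the mechanism, each unit contributed returns only 4.1 × 1.36 / 6 = 0.9293 per unit of net cost, so contributing nothing is still dominant.
Everyone keeps their endowment and the group total is 6 × 43 = 258.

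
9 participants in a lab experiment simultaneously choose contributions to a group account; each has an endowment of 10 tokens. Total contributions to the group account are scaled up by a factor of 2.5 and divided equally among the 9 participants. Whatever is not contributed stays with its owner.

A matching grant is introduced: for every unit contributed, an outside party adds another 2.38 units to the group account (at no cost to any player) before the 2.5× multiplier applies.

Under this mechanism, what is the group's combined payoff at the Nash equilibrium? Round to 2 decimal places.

90.00 tokens

The effective private return is 2.5 × 3.38 / 9 = 0.9389, which is still under 1, so the mechanism doesn't change anyone's dominant strategy: zero contribution.
At the Nash equilibrium no one contributes; group total payoff = 9 × 10 = 90.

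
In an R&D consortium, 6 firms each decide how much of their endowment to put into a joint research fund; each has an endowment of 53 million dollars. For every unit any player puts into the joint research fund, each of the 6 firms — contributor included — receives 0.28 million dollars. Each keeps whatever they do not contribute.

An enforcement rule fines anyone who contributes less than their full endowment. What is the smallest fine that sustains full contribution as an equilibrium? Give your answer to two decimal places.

38.16 million dollars

Given the others contribute fully, the best deviation is to contribute 0 (any partial contribution still incurs the fine and gives up units whose private return 0.28 is below 1).
Deviating from 53 to 0 saves 53 million dollars but forfeits the deviator's share of the drop in the joint research fund: 0.28 × 53 = 14.84.
So the deviation gain is 53 − 14.84 = 38.16, and the fine must be at least 38.16 million dollars to wipe it out.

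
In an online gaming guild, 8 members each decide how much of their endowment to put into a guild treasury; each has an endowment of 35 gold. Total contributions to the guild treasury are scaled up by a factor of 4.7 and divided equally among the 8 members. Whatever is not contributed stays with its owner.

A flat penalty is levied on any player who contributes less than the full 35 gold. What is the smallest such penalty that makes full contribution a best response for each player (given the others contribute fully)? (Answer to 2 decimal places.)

Given the others contribute fully, the best deviation is to contribute 0 (any partial contribution still incurs the fine and gives up units whose private return 0.5875 is below 1).
Deviating from 35 to 0 saves 35 gold but forfeits the deviator's share of the drop in the guild treasury: 4.7/8 × 35 = 20.56.
So the deviation gain is 35 − 20.56 = 14.44, and the fine must be at least 14.44 gold to wipe it out.

14.44 gold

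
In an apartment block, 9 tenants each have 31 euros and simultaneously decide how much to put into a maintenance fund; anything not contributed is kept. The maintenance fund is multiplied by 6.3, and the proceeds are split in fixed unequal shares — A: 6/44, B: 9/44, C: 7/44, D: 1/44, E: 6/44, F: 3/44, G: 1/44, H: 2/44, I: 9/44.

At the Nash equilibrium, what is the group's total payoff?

Player j's private return per contributed unit is 6.3 × (j's share). Contributing is weakly dominant for j when that share is at least 1/6.3 = 0.1587, and contributing 0 is dominant otherwise.
B, C and I are above the threshold, contributing 31 each; the remaining 6 contribute 0. Total contributed: 93.
The maintenance fund pays out 6.3 × 93 = 585.90 in total (split across the unequal shares, but the aggregate is all that matters for the group sum).
The 6 free-riders keep 31 each, adding 186. Group total = 186 + 585.90 = 771.90.

771.90 euros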